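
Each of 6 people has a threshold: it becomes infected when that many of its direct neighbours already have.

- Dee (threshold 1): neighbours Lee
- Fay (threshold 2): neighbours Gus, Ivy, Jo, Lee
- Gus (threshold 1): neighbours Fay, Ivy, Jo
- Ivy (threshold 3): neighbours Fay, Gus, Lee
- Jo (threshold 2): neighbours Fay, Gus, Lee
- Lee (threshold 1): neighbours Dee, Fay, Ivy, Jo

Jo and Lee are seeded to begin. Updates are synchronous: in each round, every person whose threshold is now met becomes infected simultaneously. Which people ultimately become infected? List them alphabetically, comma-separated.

Round 1 — Jo, Lee become infected (initial).
Round 2 — checking thresholds:
  Dee: 1 of 1 neighbours ≥ 1, becomes infected.
  Fay: 2 of 4 neighbours ≥ 2, becomes infected.
  Gus: 1 of 3 neighbours ≥ 1, becomes infected.
  Ivy: 1 of 3 neighbours < 3, not yet.
Round 3 — checking thresholds:
  Ivy: 3 of 3 neighbours ≥ 3, becomes infected.
Round 4 — no new infections; cascade stops.

Dee, Fay, Gus, Ivy, Jo, Lee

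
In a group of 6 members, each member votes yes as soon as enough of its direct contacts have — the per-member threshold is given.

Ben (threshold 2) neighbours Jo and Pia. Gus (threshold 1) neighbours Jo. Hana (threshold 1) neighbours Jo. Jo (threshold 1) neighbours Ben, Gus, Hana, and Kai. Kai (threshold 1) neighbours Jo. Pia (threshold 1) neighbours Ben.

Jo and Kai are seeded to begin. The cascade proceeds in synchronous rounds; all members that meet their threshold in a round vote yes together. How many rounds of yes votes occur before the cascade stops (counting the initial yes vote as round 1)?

Round 1 — Jo, Kai vote yes (initial).
Round 2 — checking thresholds:
  Ben: 1 of 2 neighbours < 2, below threshold.
  Gus: 1 of 1 neighbours ≥ 1, votes yes.
  Hana: 1 of 1 neighbours ≥ 1, votes yes.
Round 3 — no new yes votes; cascade stops.

2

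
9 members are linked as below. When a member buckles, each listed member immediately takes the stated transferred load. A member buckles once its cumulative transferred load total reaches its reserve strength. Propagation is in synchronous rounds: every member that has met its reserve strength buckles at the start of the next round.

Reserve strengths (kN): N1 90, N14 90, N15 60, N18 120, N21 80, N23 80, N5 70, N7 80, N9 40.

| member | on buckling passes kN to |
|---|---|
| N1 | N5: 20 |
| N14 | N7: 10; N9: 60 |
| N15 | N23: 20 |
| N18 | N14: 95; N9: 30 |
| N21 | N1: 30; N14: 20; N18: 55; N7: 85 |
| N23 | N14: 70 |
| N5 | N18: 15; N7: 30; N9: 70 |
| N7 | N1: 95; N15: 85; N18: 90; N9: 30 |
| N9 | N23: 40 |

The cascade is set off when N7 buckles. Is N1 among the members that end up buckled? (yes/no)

yes

Round 1 — N7 buckles (initial).
  N1: +95 → 95 ≥ 90
  N15: +85 → 85 ≥ 60
  N18: +90 → 90 < 120
  N9: +30 → 30 < 40
Round 2 — N1, N15 buckle.
  N23: +20 → 20 < 80
  N5: +20 → 20 < 70
No further bucklings.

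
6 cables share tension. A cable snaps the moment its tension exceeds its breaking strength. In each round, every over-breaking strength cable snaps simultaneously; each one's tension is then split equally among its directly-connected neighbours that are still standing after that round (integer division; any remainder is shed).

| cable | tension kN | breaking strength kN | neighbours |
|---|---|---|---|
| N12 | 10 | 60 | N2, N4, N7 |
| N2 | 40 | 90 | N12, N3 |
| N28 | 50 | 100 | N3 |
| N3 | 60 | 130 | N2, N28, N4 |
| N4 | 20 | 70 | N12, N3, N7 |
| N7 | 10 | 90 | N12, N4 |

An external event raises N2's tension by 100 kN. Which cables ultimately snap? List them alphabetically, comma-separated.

N12, N2

Round 1 — N2 at 140 > 90. N2 snaps.
  N2 sheds 140 kN to N12, N3: 70 each.
    N12: 10+70 = 80 > 60
    N3: 60+70 = 130 ≤ 130
Round 2 — N12 snaps.
  N12 sheds 80 kN to N4, N7: 40 each.
    N4: 20+40 = 60 ≤ 70
    N7: 10+40 = 50 ≤ 90
No further breaks.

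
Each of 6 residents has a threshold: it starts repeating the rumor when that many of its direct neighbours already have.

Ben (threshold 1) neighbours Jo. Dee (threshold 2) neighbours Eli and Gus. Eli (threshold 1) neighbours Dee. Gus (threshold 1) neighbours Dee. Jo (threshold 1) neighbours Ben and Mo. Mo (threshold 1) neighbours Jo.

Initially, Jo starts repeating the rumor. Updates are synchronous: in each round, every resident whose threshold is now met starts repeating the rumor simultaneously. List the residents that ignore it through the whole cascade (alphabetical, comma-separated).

Round 1 — Jo starts repeating the rumor (initial).
Round 2 — checking thresholds:
  Ben: 1 of 1 neighbours ≥ 1, starts repeating the rumor.
  Mo: 1 of 1 neighbours ≥ 1, starts repeating the rumor.
Round 3 — no new spreads; cascade stops.

Dee, Eli, Gus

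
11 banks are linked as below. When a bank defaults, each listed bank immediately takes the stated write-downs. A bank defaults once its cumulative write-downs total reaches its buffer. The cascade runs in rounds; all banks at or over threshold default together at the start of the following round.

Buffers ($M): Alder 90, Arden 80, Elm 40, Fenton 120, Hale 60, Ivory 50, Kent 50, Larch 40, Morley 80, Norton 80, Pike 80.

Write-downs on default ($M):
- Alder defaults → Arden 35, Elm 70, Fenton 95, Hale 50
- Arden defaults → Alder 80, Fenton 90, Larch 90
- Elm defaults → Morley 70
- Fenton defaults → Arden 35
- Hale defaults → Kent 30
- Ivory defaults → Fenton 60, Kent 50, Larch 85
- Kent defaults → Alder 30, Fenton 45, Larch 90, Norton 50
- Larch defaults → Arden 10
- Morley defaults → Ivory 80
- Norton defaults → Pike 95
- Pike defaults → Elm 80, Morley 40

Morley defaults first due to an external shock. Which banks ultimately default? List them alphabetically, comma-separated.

Ivory, Kent, Larch, Morley

Round 1 — Morley defaults (initial).
  Ivory: +80 → 80 ≥ 50
Round 2 — Ivory defaults.
  Fenton: +60 → 60 < 120
  Kent: +50 → 50 ≥ 50
  Larch: +85 → 85 ≥ 40
Round 3 — Kent, Larch default.
  Alder: +30 → 30 < 90
  Arden: +10 → 10 < 80
  Fenton: +45 → 105 < 120
  Norton: +50 → 50 < 80
No further defaults.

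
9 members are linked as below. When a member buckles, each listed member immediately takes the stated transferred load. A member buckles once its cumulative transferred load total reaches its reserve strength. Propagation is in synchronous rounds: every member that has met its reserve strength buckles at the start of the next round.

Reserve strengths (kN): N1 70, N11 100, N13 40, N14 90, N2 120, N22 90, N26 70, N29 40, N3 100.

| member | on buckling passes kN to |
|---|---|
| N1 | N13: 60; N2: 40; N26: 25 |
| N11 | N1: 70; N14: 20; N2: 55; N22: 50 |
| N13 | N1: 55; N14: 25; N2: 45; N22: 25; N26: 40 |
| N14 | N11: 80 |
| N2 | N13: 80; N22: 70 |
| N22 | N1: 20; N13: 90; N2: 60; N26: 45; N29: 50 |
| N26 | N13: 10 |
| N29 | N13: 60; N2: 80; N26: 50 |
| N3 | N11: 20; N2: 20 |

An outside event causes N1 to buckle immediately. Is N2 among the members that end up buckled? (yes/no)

Round 1 — N1 buckles (initial).
  N13: +60 → 60 ≥ 40
  N2: +40 → 40 < 120
  N26: +25 → 25 < 70
Round 2 — N13 buckles.
  N14: +25 → 25 < 90
  N2: +45 → 85 < 120
  N22: +25 → 25 < 90
  N26: +40 → 65 < 70
No further bucklings.

no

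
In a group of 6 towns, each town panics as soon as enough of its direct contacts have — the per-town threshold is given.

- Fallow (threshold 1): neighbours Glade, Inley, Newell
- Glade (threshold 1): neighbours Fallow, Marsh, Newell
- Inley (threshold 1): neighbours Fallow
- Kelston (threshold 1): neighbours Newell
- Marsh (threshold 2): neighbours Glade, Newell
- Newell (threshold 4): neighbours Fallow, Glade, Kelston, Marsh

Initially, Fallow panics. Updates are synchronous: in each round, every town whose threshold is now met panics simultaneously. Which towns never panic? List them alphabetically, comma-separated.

Round 1 — Fallow panics (initial).
Round 2 — checking thresholds:
  Glade: 1 of 3 neighbours ≥ 1, panics.
  Inley: 1 of 1 neighbours ≥ 1, panics.
  Newell: 1 of 4 neighbours < 4, not yet.
Round 3 — no new panics; cascade stops.

Kelston, Marsh, Newell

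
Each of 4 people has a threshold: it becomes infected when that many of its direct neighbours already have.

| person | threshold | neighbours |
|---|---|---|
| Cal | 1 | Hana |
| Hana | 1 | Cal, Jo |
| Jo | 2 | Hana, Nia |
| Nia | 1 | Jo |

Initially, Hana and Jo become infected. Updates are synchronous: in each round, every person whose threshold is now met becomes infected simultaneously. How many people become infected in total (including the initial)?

4

Round 1 — Hana, Jo become infected (initial).
Round 2 — checking thresholds:
  Cal: 1 of 1 neighbours ≥ 1, becomes infected.
  Nia: 1 of 1 neighbours ≥ 1, becomes infected.
Round 3 — no new infections; cascade stops.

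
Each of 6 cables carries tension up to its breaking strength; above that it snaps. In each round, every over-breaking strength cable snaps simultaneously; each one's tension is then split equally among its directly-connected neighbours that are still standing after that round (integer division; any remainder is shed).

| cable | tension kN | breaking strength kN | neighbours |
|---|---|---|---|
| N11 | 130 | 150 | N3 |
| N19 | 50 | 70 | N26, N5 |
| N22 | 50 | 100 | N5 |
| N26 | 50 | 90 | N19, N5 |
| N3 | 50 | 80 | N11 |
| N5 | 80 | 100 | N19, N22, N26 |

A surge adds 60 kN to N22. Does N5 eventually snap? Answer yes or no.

yes

Round 1 — N22 at 110 > 100. N22 snaps.
  N22 sheds 110 kN to N5: 110 each.
    N5: 80+110 = 190 > 100
Round 2 — N5 snaps.
  N5 sheds 190 kN to N19, N26: 95 each.
    N19: 50+95 = 145 > 70
    N26: 50+95 = 145 > 90
Round 3 — N19, N26 snap.
  N19 sheds 145 kN: no online neighbours, lost.
  N26 sheds 145 kN: no online neighbours, lost.
No further breaks.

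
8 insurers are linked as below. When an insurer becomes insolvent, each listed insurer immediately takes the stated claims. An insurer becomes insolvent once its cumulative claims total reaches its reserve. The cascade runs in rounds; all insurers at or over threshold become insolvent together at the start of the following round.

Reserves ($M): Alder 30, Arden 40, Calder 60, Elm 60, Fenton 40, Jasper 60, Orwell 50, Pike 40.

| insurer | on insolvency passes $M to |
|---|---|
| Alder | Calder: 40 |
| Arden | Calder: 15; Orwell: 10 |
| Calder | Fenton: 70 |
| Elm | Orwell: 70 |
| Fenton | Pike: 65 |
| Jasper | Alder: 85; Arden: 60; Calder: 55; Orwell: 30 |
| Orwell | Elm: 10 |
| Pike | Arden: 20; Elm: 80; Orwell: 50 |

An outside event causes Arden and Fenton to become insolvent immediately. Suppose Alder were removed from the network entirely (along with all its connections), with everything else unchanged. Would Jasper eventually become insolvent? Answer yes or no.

With Alder removed:
Round 1 — Arden, Fenton become insolvent (initial).
  Calder: +15 → 15 < 60
  Orwell: +10 → 10 < 50
  Pike: +65 → 65 ≥ 40
Round 2 — Pike becomes insolvent.
  Elm: +80 → 80 ≥ 60
  Orwell: +50 → 60 ≥ 50
Round 3 — Elm, Orwell become insolvent.
No further insolvencies.

no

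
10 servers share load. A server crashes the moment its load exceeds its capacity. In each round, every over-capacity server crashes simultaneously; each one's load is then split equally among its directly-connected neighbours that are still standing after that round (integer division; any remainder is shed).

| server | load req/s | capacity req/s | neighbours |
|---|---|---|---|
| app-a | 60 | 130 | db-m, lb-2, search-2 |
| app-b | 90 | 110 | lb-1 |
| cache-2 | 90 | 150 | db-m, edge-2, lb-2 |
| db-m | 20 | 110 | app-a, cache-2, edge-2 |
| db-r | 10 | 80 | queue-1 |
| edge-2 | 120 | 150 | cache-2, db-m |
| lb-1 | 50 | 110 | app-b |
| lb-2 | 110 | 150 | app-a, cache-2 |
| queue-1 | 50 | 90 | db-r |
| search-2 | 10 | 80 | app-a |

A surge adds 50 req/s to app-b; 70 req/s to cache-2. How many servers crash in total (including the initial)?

8

Round 1 — app-b at 140 > 110; cache-2 at 160 > 150. app-b, cache-2 crash.
  app-b sheds 140 req/s to lb-1: 140 each.
    lb-1: 50+140 = 190 > 110
  cache-2 sheds 160 req/s to db-m, edge-2, lb-2: 53 each (1 lost).
    db-m: 20+53 = 73 ≤ 110
    edge-2: 120+53 = 173 > 150
    lb-2: 110+53 = 163 > 150
Round 2 — edge-2, lb-1, lb-2 crash.
  edge-2 sheds 173 req/s to db-m: 173 each.
    db-m: 73+173 = 246 > 110
  lb-1 sheds 190 req/s: no online neighbours, lost.
  lb-2 sheds 163 req/s to app-a: 163 each.
    app-a: 60+163 = 223 > 130
Round 3 — app-a, db-m crash.
  app-a sheds 223 req/s to search-2: 223 each.
    search-2: 10+223 = 233 > 80
  db-m sheds 246 req/s: no online neighbours, lost.
Round 4 — search-2 crashes.
  search-2 sheds 233 req/s: no online neighbours, lost.
No further crashes.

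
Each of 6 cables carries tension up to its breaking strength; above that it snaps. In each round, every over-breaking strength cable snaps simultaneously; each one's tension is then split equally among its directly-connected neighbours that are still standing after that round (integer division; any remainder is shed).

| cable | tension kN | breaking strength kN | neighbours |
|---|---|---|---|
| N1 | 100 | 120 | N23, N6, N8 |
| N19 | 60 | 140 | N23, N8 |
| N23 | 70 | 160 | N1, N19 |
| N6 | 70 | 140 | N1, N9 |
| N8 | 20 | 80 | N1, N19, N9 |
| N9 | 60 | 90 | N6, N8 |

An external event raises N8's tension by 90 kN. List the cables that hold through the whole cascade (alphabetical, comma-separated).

Round 1 — N8 at 110 > 80. N8 snaps.
  N8 sheds 110 kN to N1, N19, N9: 36 each (2 lost).
    N1: 100+36 = 136 > 120
    N19: 60+36 = 96 ≤ 140
    N9: 60+36 = 96 > 90
Round 2 — N1, N9 snap.
  N1 sheds 136 kN to N23, N6: 68 each.
    N23: 70+68 = 138 ≤ 160
    N6: 70+68 = 138 ≤ 140
  N9 sheds 96 kN to N6: 96 each.
    N6: 138+96 = 234 > 140
Round 3 — N6 snaps.
  N6 sheds 234 kN: no online neighbours, lost.
No further breaks.

N19, N23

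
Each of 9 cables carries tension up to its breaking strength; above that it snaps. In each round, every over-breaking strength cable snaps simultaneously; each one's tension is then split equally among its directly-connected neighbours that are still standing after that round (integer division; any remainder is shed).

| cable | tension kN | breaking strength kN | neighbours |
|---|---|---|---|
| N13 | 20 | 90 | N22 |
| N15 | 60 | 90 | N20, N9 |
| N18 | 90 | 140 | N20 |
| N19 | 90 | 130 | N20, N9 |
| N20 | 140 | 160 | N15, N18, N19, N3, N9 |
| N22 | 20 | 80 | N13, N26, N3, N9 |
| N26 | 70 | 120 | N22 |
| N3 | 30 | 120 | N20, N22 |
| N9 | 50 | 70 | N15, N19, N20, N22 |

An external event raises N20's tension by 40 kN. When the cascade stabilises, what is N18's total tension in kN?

126

Round 1 — N20 at 180 > 160. N20 snaps.
  N20 sheds 180 kN to N15, N18, N19, N3, N9: 36 each.
    N15: 60+36 = 96 > 90
    N18: 90+36 = 126 ≤ 140
    N19: 90+36 = 126 ≤ 130
    N3: 30+36 = 66 ≤ 120
    N9: 50+36 = 86 > 70
Round 2 — N15, N9 snap.
  N15 sheds 96 kN: no online neighbours, lost.
  N9 sheds 86 kN to N19, N22: 43 each.
    N19: 126+43 = 169 > 130
    N22: 20+43 = 63 ≤ 80
Round 3 — N19 snaps.
  N19 sheds 169 kN: no online neighbours, lost.
No further breaks.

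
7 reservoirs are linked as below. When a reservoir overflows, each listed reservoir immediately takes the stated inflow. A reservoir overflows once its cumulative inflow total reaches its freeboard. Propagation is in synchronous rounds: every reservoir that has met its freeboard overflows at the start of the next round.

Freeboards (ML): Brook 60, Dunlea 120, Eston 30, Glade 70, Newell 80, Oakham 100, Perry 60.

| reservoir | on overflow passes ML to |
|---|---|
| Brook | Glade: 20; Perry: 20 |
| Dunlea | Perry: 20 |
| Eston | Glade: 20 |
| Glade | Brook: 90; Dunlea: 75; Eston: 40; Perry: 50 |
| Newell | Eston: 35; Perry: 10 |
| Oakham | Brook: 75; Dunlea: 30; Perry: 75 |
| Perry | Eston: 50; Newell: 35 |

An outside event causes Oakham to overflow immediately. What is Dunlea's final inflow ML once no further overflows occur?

Round 1 — Oakham overflows (initial).
  Brook: +75 → 75 ≥ 60
  Dunlea: +30 → 30 < 120
  Perry: +75 → 75 ≥ 60
Round 2 — Brook, Perry overflow.
  Eston: +50 → 50 ≥ 30
  Glade: +20 → 20 < 70
  Newell: +35 → 35 < 80
Round 3 — Eston overflows.
  Glade: +20 → 40 < 70
No further overflows.

30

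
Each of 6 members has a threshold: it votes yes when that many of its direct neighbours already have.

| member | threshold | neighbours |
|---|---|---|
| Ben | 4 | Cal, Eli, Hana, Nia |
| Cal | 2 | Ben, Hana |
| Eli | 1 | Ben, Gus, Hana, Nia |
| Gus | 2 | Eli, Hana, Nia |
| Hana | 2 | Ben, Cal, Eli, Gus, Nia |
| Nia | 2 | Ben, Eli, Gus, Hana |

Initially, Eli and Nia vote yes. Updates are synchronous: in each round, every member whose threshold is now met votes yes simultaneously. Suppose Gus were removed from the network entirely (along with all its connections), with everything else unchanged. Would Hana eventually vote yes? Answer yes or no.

With Gus removed:
Round 1 — Eli, Nia vote yes (initial).
Round 2 — checking thresholds:
  Ben: 2 of 4 neighbours < 4, holds.
  Hana: 2 of 4 neighbours ≥ 2, votes yes.
Round 3 — no new yes votes; cascade stops.

yes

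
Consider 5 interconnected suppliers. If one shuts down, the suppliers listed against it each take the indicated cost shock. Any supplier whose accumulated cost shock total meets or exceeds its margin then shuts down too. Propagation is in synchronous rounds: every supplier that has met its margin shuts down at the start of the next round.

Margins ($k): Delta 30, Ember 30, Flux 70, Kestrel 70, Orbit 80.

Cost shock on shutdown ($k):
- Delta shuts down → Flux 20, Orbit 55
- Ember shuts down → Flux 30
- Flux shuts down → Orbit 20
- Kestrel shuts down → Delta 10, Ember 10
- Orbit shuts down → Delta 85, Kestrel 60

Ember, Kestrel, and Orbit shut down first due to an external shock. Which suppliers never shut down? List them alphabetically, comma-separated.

Round 1 — Ember, Kestrel, Orbit shut down (initial).
  Delta: +10+85 → 95 ≥ 30
  Flux: +30 → 30 < 70
Round 2 — Delta shuts down.
  Flux: +20 → 50 < 70
No further shutdowns.

Flux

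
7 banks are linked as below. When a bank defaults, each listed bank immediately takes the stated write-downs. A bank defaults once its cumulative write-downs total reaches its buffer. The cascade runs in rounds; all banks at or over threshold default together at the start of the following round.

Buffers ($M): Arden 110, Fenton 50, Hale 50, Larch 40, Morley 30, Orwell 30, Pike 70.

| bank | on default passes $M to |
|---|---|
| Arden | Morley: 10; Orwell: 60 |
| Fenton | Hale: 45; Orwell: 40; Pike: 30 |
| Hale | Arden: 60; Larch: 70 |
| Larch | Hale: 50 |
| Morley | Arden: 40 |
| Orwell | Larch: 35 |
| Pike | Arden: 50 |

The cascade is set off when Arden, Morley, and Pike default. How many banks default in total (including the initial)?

Round 1 — Arden, Morley, Pike default (initial).
  Orwell: +60 → 60 ≥ 30
Round 2 — Orwell defaults.
  Larch: +35 → 35 < 40
No further defaults.

4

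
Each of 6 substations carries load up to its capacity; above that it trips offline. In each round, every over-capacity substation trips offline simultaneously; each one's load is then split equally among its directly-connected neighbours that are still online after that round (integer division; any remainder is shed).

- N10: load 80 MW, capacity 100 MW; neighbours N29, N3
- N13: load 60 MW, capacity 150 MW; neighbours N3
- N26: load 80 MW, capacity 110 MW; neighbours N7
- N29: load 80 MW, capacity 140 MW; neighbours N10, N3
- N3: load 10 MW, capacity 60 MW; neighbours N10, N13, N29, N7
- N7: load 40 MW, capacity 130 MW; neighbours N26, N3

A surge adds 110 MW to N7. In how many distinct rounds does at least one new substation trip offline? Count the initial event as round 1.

Round 1 — N7 at 150 > 130. N7 trips offline.
  N7 sheds 150 MW to N26, N3: 75 each.
    N26: 80+75 = 155 > 110
    N3: 10+75 = 85 > 60
Round 2 — N26, N3 trip offline.
  N26 sheds 155 MW: no online neighbours, lost.
  N3 sheds 85 MW to N10, N13, N29: 28 each (1 lost).
    N10: 80+28 = 108 > 100
    N13: 60+28 = 88 ≤ 150
    N29: 80+28 = 108 ≤ 140
Round 3 — N10 trips offline.
  N10 sheds 108 MW to N29: 108 each.
    N29: 108+108 = 216 > 140
Round 4 — N29 trips offline.
  N29 sheds 216 MW: no online neighbours, lost.
No further trips.

4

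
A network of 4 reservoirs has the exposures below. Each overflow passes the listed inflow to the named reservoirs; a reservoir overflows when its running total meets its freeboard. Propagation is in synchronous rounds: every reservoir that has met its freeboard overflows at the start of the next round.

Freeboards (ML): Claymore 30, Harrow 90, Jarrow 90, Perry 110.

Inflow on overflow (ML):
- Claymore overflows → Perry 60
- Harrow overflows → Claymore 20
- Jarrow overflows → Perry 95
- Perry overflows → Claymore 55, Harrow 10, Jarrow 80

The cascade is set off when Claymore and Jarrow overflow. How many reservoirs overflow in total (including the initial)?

3

Round 1 — Claymore, Jarrow overflow (initial).
  Perry: +60+95 → 155 ≥ 110
Round 2 — Perry overflows.
  Harrow: +10 → 10 < 90
No further overflows.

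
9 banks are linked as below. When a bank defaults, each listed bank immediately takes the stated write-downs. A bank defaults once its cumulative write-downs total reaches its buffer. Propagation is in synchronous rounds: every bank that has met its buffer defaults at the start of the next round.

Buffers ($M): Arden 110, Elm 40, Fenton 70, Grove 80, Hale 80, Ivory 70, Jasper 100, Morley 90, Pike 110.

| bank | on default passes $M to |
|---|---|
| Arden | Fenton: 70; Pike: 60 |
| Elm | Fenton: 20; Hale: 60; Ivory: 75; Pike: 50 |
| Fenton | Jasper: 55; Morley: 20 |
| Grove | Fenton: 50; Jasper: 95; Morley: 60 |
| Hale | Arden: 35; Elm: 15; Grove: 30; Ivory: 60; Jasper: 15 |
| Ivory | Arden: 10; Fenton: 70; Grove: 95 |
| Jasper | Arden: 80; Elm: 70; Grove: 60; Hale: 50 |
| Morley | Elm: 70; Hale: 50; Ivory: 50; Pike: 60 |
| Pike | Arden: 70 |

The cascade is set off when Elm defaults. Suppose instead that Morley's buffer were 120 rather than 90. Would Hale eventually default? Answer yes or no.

With Morley's buffer at 120:
Round 1 — Elm defaults (initial).
  Fenton: +20 → 20 < 70
  Hale: +60 → 60 < 80
  Ivory: +75 → 75 ≥ 70
  Pike: +50 → 50 < 110
Round 2 — Ivory defaults.
  Arden: +10 → 10 < 110
  Fenton: +70 → 90 ≥ 70
  Grove: +95 → 95 ≥ 80
Round 3 — Fenton, Grove default.
  Jasper: +55+95 → 150 ≥ 100
  Morley: +20+60 → 80 < 120
Round 4 — Jasper defaults.
  Arden: +80 → 90 < 110
  Hale: +50 → 110 ≥ 80
Round 5 — Hale defaults.
  Arden: +35 → 125 ≥ 110
Round 6 — Arden defaults.
  Pike: +60 → 110 ≥ 110
Round 7 — Pike defaults.
No further defaults.

yes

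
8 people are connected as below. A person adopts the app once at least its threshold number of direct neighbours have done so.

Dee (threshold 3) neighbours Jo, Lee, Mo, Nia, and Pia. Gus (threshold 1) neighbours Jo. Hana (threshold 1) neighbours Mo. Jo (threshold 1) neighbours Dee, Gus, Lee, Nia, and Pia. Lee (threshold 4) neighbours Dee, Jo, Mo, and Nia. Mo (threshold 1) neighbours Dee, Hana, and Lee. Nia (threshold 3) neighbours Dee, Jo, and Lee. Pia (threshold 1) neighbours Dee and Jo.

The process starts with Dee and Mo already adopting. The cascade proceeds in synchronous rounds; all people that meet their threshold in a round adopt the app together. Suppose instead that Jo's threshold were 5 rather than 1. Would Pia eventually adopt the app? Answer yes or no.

yes

With Jo's threshold at 5:
Round 1 — Dee, Mo adopt the app (initial).
Round 2 — checking thresholds:
  Hana: 1 of 1 neighbours ≥ 1, adopts the app.
  Jo: 1 of 5 neighbours < 5, not yet.
  Lee: 2 of 4 neighbours < 4, not yet.
  Nia: 1 of 3 neighbours < 3, not yet.
  Pia: 1 of 2 neighbours ≥ 1, adopts the app.
Round 3 — no new adoptions; cascade stops.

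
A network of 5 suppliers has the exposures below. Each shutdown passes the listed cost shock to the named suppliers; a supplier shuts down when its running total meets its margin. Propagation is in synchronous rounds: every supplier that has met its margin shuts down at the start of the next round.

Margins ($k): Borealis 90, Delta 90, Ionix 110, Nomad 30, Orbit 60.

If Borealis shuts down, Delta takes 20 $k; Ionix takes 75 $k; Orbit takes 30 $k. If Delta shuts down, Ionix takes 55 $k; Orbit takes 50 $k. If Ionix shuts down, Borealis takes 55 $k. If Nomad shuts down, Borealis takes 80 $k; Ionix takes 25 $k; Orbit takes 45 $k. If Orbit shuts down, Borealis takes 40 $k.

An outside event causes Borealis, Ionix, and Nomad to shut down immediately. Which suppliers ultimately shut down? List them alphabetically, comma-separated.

Borealis, Ionix, Nomad, Orbit

Round 1 — Borealis, Ionix, Nomad shut down (initial).
  Delta: +20 → 20 < 90
  Orbit: +30+45 → 75 ≥ 60
Round 2 — Orbit shuts down.
No further shutdowns.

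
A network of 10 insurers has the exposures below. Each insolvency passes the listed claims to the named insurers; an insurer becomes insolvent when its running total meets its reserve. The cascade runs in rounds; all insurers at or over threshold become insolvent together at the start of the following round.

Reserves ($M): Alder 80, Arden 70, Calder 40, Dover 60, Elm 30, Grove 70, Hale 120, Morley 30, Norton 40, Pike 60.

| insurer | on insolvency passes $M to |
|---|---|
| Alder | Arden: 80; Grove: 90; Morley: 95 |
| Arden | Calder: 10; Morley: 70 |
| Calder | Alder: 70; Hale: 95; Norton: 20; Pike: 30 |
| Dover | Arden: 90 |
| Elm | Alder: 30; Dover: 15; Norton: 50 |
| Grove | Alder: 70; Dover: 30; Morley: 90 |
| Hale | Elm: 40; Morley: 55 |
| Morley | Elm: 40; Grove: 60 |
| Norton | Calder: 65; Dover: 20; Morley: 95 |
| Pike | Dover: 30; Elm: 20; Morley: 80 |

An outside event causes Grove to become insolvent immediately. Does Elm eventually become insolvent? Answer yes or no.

Round 1 — Grove becomes insolvent (initial).
  Alder: +70 → 70 < 80
  Dover: +30 → 30 < 60
  Morley: +90 → 90 ≥ 30
Round 2 — Morley becomes insolvent.
  Elm: +40 → 40 ≥ 30
Round 3 — Elm becomes insolvent.
  Alder: +30 → 100 ≥ 80
  Dover: +15 → 45 < 60
  Norton: +50 → 50 ≥ 40
Round 4 — Alder, Norton become insolvent.
  Arden: +80 → 80 ≥ 70
  Calder: +65 → 65 ≥ 40
  Dover: +20 → 65 ≥ 60
Round 5 — Arden, Calder, Dover become insolvent.
  Hale: +95 → 95 < 120
  Pike: +30 → 30 < 60
No further insolvencies.

yes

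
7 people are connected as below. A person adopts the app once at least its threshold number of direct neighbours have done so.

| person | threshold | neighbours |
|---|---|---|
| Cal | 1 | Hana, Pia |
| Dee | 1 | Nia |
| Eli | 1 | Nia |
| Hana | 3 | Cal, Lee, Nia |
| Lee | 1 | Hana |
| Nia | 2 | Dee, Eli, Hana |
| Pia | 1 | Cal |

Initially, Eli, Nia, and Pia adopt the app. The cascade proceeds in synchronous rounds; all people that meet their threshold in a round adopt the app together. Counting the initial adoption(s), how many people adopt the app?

Round 1 — Eli, Nia, Pia adopt the app (initial).
Round 2 — checking thresholds:
  Cal: 1 of 2 neighbours ≥ 1, adopts the app.
  Dee: 1 of 1 neighbours ≥ 1, adopts the app.
  Hana: 1 of 3 neighbours < 3, holds.
Round 3 — no new adoptions; cascade stops.

5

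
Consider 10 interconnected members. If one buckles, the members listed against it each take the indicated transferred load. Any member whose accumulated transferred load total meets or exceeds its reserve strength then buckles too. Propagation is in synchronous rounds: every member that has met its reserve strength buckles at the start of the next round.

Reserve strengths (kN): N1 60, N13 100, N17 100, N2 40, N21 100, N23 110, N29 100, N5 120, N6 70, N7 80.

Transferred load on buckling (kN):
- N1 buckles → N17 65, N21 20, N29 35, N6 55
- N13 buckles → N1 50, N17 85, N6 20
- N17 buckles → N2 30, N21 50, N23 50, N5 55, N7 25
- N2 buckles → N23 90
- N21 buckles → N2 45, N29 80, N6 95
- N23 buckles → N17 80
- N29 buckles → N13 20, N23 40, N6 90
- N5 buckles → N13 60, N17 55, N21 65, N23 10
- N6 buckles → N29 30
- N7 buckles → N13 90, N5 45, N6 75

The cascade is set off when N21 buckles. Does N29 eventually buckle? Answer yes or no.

Round 1 — N21 buckles (initial).
  N2: +45 → 45 ≥ 40
  N29: +80 → 80 < 100
  N6: +95 → 95 ≥ 70
Round 2 — N2, N6 buckle.
  N23: +90 → 90 < 110
  N29: +30 → 110 ≥ 100
Round 3 — N29 buckles.
  N13: +20 → 20 < 100
  N23: +40 → 130 ≥ 110
Round 4 — N23 buckles.
  N17: +80 → 80 < 100
No further bucklings.

yes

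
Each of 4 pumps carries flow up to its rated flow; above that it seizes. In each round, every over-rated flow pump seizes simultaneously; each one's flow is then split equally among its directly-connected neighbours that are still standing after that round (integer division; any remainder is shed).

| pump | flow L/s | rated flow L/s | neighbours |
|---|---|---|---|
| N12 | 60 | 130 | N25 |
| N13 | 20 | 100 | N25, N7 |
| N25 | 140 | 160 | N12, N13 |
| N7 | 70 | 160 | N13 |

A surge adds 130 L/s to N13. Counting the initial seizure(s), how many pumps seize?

3

Round 1 — N13 at 150 > 100. N13 seizes.
  N13 sheds 150 L/s to N25, N7: 75 each.
    N25: 140+75 = 215 > 160
    N7: 70+75 = 145 ≤ 160
Round 2 — N25 seizes.
  N25 sheds 215 L/s to N12: 215 each.
    N12: 60+215 = 275 > 130
Round 3 — N12 seizes.
  N12 sheds 275 L/s: no online neighbours, lost.
No further seizures.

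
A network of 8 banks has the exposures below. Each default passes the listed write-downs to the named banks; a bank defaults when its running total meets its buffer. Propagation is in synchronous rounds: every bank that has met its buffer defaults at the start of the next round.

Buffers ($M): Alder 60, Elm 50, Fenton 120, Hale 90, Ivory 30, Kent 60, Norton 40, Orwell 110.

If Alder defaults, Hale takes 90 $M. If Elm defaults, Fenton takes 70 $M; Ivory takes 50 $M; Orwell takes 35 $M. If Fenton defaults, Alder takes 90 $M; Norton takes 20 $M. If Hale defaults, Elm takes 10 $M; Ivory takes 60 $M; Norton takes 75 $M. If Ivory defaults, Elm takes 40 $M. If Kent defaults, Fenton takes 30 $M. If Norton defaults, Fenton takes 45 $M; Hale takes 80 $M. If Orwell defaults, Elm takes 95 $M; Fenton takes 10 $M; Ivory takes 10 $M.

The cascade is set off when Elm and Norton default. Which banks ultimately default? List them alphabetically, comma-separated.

Elm, Ivory, Norton

Round 1 — Elm, Norton default (initial).
  Fenton: +70+45 → 115 < 120
  Hale: +80 → 80 < 90
  Ivory: +50 → 50 ≥ 30
  Orwell: +35 → 35 < 110
Round 2 — Ivory defaults.
No further defaults.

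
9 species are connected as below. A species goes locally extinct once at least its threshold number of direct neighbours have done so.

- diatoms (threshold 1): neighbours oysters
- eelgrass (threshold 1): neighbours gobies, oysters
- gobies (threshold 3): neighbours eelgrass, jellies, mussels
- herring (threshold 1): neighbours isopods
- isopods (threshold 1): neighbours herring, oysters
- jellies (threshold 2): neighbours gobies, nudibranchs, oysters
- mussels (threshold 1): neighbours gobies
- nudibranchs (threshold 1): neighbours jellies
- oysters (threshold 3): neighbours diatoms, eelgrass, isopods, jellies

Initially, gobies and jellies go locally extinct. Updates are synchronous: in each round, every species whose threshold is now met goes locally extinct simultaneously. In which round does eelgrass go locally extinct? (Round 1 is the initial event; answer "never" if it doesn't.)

2

Round 1 — gobies, jellies go locally extinct (initial).
Round 2 — checking thresholds:
  eelgrass: 1 of 2 neighbours ≥ 1, goes locally extinct.
  mussels: 1 of 1 neighbours ≥ 1, goes locally extinct.
  nudibranchs: 1 of 1 neighbours ≥ 1, goes locally extinct.
  oysters: 1 of 4 neighbours < 3, not yet.
Round 3 — no new extinctions; cascade stops.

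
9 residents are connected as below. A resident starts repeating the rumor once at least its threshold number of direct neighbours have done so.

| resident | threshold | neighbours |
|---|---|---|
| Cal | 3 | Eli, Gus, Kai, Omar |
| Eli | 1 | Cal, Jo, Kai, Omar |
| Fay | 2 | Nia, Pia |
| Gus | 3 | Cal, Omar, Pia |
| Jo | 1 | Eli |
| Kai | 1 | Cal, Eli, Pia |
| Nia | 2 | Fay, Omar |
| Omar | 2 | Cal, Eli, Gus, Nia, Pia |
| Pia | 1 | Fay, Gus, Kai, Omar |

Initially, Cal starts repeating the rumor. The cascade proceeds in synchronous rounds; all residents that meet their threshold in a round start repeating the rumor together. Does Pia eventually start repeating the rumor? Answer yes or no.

Round 1 — Cal starts repeating the rumor (initial).
Round 2 — checking thresholds:
  Eli: 1 of 4 neighbours ≥ 1, starts repeating the rumor.
  Gus: 1 of 3 neighbours < 3, holds.
  Kai: 1 of 3 neighbours ≥ 1, starts repeating the rumor.
  Omar: 1 of 5 neighbours < 2, holds.
Round 3 — checking thresholds:
  Gus: 1 of 3 neighbours < 3, holds.
  Jo: 1 of 1 neighbours ≥ 1, starts repeating the rumor.
  Omar: 2 of 5 neighbours ≥ 2, starts repeating the rumor.
  Pia: 1 of 4 neighbours ≥ 1, starts repeating the rumor.
Round 4 — checking thresholds:
  Fay: 1 of 2 neighbours < 2, holds.
  Gus: 3 of 3 neighbours ≥ 3, starts repeating the rumor.
  Nia: 1 of 2 neighbours < 2, holds.
Round 5 — no new spreads; cascade stops.

yes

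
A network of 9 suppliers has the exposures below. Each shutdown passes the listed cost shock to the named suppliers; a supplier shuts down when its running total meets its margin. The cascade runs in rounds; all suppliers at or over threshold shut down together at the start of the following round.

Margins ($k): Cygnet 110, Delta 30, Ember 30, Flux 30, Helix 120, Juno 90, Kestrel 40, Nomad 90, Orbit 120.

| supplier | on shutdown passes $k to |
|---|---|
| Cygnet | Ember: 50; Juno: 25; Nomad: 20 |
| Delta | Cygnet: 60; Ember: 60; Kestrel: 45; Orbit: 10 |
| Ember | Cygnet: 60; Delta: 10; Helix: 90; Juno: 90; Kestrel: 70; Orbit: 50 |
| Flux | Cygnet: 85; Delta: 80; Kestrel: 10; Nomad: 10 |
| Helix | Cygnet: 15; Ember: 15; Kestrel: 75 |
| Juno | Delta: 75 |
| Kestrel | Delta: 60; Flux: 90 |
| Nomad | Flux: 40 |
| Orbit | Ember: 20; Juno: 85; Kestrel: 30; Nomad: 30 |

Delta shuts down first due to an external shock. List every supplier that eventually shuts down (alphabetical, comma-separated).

Round 1 — Delta shuts down (initial).
  Cygnet: +60 → 60 < 110
  Ember: +60 → 60 ≥ 30
  Kestrel: +45 → 45 ≥ 40
  Orbit: +10 → 10 < 120
Round 2 — Ember, Kestrel shut down.
  Cygnet: +60 → 120 ≥ 110
  Flux: +90 → 90 ≥ 30
  Helix: +90 → 90 < 120
  Juno: +90 → 90 ≥ 90
  Orbit: +50 → 60 < 120
Round 3 — Cygnet, Flux, Juno shut down.
  Nomad: +20+10 → 30 < 90
No further shutdowns.

Cygnet, Delta, Ember, Flux, Juno, Kestrel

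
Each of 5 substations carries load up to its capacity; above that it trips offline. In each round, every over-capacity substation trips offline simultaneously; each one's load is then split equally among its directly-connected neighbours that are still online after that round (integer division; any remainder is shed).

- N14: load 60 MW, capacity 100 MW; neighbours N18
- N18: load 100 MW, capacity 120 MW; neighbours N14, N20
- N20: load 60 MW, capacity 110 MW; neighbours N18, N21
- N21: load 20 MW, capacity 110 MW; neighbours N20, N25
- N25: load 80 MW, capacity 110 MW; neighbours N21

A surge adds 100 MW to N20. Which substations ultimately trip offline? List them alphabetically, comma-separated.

N14, N18, N20

Round 1 — N20 at 160 > 110. N20 trips offline.
  N20 sheds 160 MW to N18, N21: 80 each.
    N18: 100+80 = 180 > 120
    N21: 20+80 = 100 ≤ 110
Round 2 — N18 trips offline.
  N18 sheds 180 MW to N14: 180 each.
    N14: 60+180 = 240 > 100
Round 3 — N14 trips offline.
  N14 sheds 240 MW: no online neighbours, lost.
No further trips.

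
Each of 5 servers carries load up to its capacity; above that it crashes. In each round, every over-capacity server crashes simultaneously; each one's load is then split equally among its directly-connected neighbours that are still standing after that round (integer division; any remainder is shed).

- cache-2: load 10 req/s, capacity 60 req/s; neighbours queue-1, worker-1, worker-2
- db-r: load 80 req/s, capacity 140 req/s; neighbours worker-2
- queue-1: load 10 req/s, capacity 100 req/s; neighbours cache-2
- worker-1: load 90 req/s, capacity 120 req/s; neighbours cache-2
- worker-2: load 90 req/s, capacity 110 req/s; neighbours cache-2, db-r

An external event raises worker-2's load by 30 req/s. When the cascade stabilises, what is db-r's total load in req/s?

Round 1 — worker-2 at 120 > 110. worker-2 crashes.
  worker-2 sheds 120 req/s to cache-2, db-r: 60 each.
    cache-2: 10+60 = 70 > 60
    db-r: 80+60 = 140 ≤ 140
Round 2 — cache-2 crashes.
  cache-2 sheds 70 req/s to queue-1, worker-1: 35 each.
    queue-1: 10+35 = 45 ≤ 100
    worker-1: 90+35 = 125 > 120
Round 3 — worker-1 crashes.
  worker-1 sheds 125 req/s: no online neighbours, lost.
No further crashes.

140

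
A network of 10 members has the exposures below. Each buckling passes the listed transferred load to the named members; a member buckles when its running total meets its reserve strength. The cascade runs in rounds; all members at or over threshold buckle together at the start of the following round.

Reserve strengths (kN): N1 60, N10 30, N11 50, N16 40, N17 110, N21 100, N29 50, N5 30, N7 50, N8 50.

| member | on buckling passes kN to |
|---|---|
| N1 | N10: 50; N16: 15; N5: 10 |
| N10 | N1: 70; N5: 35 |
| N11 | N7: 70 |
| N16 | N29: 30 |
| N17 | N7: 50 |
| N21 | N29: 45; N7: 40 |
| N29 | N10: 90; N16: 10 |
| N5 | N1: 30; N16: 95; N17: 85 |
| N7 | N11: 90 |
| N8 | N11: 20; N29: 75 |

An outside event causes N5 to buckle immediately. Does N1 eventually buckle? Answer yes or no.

no

Round 1 — N5 buckles (initial).
  N1: +30 → 30 < 60
  N16: +95 → 95 ≥ 40
  N17: +85 → 85 < 110
Round 2 — N16 buckles.
  N29: +30 → 30 < 50
No further bucklings.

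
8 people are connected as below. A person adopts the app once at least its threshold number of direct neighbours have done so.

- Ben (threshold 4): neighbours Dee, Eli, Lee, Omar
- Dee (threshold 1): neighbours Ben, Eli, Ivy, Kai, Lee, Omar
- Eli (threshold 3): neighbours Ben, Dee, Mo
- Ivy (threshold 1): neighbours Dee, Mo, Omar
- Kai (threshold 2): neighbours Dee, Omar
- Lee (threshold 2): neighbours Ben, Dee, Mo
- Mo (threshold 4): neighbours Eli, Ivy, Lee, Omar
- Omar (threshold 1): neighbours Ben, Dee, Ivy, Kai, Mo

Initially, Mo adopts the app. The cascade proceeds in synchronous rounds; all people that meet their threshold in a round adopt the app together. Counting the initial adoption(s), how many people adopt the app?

Round 1 — Mo adopts the app (initial).
Round 2 — checking thresholds:
  Eli: 1 of 3 neighbours < 3, not yet.
  Ivy: 1 of 3 neighbours ≥ 1, adopts the app.
  Lee: 1 of 3 neighbours < 2, not yet.
  Omar: 1 of 5 neighbours ≥ 1, adopts the app.
Round 3 — checking thresholds:
  Ben: 1 of 4 neighbours < 4, not yet.
  Dee: 2 of 6 neighbours ≥ 1, adopts the app.
  Eli: 1 of 3 neighbours < 3, not yet.
  Kai: 1 of 2 neighbours < 2, not yet.
  Lee: 1 of 3 neighbours < 2, not yet.
Round 4 — checking thresholds:
  Ben: 2 of 4 neighbours < 4, not yet.
  Eli: 2 of 3 neighbours < 3, not yet.
  Kai: 2 of 2 neighbours ≥ 2, adopts the app.
  Lee: 2 of 3 neighbours ≥ 2, adopts the app.
Round 5 — no new adoptions; cascade stops.

6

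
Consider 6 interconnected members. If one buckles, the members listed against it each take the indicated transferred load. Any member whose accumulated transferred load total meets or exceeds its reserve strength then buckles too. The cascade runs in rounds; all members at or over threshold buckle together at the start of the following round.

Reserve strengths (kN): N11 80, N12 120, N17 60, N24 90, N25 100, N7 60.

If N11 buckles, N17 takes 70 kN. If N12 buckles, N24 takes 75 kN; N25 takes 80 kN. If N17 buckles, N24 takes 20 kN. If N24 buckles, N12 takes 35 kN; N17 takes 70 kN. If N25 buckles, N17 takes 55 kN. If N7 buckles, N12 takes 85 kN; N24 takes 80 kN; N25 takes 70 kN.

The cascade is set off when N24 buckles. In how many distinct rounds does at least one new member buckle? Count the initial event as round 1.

Round 1 — N24 buckles (initial).
  N12: +35 → 35 < 120
  N17: +70 → 70 ≥ 60
Round 2 — N17 buckles.
No further bucklings.

2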